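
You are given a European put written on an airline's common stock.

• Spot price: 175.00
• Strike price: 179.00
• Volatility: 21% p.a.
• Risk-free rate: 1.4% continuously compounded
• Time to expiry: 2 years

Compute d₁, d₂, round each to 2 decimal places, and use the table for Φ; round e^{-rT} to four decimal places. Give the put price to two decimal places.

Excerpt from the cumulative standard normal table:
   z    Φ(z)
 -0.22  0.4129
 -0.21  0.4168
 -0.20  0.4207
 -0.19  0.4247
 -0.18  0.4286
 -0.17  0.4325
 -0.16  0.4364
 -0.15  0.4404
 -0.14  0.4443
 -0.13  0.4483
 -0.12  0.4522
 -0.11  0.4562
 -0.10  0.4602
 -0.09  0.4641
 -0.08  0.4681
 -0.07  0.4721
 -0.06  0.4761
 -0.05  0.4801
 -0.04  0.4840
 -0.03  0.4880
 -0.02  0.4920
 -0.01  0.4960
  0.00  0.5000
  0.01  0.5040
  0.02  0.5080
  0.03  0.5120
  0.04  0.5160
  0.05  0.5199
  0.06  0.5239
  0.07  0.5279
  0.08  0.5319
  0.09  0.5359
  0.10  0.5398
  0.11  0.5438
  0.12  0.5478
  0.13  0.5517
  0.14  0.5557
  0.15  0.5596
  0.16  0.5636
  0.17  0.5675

20.34

σ√T = 0.21 × 1.4142 = 0.2970
ln(S/K) + (r + σ²/2)T = ln(175/179) + (0.014 + 0.21²/2)·2 = -0.0226 + 0.0721 = 0.0495
d₁ = 0.0495 / 0.2970 = 0.1667 → 0.17
d₂ = d₁ − σ√T = 0.1667 − 0.2970 = -0.1303 → -0.13
exp(−rT) = exp(−0.014·2) = 0.9724
N(−d₂) = N(0.13) = 0.5517;  N(−d₁) = N(-0.17) = 0.4325
P = 179·0.9724·0.5517 − 175·0.4325 = 96.0287 − 75.6875 = 20.3412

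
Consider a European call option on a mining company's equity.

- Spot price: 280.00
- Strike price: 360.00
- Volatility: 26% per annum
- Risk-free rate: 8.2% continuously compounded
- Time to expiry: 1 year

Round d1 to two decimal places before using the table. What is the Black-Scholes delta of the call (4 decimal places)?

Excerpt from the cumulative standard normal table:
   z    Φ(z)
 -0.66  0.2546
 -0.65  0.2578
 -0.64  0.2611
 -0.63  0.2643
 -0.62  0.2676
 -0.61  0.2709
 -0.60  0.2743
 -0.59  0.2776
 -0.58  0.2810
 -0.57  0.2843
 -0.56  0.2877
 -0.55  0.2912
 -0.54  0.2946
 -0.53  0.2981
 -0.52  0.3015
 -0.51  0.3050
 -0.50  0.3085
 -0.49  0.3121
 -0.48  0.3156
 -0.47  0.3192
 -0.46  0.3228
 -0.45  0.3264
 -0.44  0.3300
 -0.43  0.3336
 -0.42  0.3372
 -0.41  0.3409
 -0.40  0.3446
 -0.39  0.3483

0.3015

σ√T = 0.26·√1 = 0.2600
ln(S/K) + (r + σ²/2)T = ln(280/360) + (0.082 + 0.26²/2)·1 = -0.2513 + 0.1158 = -0.1355
d₁ = -0.1355 / 0.2600 = -0.5212 → -0.52
N(d₁) = N(-0.52) = 0.3015
Δ_call = N(d₁) = 0.3015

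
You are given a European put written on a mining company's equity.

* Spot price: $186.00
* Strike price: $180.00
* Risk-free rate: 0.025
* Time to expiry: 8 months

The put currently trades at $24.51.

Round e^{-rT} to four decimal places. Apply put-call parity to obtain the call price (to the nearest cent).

$33.48

exp(−rT) = exp(−0.025·0.6667) = 0.9835
Put-call parity: C − P = S − K·e^(−rT) = 186 − 180·0.9835 = 186 − 177.0300 = 8.9700
C = P + (C − P) = 24.51 + (8.9700) = 33.4800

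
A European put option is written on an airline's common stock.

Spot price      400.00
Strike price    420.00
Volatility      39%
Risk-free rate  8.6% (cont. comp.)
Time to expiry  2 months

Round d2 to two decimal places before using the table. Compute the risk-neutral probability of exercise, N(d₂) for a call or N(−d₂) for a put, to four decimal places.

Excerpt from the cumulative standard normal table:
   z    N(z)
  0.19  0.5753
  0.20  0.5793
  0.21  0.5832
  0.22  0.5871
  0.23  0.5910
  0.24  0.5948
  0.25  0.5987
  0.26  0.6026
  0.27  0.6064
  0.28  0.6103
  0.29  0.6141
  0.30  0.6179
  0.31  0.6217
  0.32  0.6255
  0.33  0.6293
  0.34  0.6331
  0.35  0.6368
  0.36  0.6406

σ√T = 0.39 × 0.4082 = 0.1592
d₁ = [ln(400/420) + (0.086 + ½·0.39²)·0.1667] / (σ√T) = (-0.0488 + 0.0270) / 0.1592 = -0.1368 ⇒ -0.14
d₂ = -0.1368 − 0.1592 = -0.2960 ⇒ -0.30
Risk-neutral Pr[S_T < K] = N(−d₂) = N(0.30) = 0.6179

0.6179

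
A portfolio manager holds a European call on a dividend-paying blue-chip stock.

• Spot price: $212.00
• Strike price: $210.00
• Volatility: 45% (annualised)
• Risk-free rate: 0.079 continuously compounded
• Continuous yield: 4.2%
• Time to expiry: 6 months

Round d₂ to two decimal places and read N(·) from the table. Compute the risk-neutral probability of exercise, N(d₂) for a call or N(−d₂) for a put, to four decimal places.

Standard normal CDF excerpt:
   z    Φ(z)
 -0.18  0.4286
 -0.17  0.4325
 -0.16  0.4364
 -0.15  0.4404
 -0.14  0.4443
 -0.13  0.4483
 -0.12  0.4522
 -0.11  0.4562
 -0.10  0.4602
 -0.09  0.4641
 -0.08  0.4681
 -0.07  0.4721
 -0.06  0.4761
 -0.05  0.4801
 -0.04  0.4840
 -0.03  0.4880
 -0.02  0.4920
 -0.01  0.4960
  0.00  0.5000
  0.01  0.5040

0.4721

σ√T = 0.45 × 0.7071 = 0.3182
d₁ = [ln(212/210) + (0.079 − 0.042 + ½·0.45²)·0.5] / (σ√T) = (0.0095 + 0.0691) / 0.3182 = 0.2470 ⇒ 0.25
d₂ = 0.2470 − 0.3182 = -0.0712 ⇒ -0.07
Pr(exercise) under Q = N(d₂) = 0.4721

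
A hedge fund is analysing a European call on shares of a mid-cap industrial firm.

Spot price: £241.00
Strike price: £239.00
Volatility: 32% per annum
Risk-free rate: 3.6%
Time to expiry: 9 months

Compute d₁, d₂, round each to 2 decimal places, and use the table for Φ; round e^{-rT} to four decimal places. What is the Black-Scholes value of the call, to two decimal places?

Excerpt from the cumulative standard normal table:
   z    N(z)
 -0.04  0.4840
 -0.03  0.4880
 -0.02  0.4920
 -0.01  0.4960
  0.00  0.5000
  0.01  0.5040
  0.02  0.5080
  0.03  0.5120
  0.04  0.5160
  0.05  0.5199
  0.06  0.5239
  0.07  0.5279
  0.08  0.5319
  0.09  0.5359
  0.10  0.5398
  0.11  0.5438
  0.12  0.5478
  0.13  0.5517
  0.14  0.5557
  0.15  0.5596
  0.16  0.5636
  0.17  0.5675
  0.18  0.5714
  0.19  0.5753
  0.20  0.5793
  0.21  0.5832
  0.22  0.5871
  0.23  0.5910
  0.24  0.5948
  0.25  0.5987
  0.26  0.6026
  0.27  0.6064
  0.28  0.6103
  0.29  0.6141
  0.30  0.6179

σ√T = 0.32 × 0.8660 = 0.2771
d₁ = [ln(241/239) + (0.036 + ½·0.32²)·0.75] / (σ√T) = (0.0083 + 0.0654) / 0.2771 = 0.2661 → 0.27
d₂ = 0.2661 − 0.2771 = -0.0111 → -0.01
exp(−rT) = exp(−0.036·0.75) = 0.9734
N(d₁) = N(0.27) = 0.6064;  N(d₂) = N(-0.01) = 0.4960
C = 241·0.6064 − 239·0.9734·0.4960 = 146.1424 − 115.3907 = 30.7517

£30.75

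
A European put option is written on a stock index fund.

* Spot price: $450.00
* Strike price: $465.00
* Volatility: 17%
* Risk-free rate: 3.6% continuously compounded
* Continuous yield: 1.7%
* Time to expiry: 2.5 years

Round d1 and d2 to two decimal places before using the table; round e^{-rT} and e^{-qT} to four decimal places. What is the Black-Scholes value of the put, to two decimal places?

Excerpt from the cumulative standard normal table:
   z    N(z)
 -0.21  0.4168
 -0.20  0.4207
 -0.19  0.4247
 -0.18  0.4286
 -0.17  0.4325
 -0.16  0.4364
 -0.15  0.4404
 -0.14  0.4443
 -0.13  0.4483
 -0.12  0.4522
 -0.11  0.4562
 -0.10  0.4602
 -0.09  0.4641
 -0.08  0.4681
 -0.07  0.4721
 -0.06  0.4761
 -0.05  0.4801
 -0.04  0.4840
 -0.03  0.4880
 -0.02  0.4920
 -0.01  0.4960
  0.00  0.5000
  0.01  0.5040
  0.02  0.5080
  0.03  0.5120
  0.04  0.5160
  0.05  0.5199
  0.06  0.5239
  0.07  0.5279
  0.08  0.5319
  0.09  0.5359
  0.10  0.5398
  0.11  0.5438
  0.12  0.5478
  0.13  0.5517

T = 2.5;  σ√T = 0.2688
ln(S/K) + (r − q + σ²/2)T = ln(450/465) + (0.036 − 0.017 + 0.17²/2)·2.5 = -0.0328 + 0.0836 = 0.0508
d₁ = 0.0508 / 0.2688 = 0.1891 ⇒ 0.19
d₂ = d₁ − σ√T = 0.1891 − 0.2688 = -0.0797 ⇒ -0.08
exp(−qT) = exp(−0.017·2.5) = 0.9584;  exp(−rT) = exp(−0.036·2.5) = 0.9139
P = 465·0.9139·N(0.08) − 450·0.9584·N(-0.19) = 465·0.9139·0.5319 − 450·0.9584·0.4247 = 226.0381 − 183.1646 = 42.8735

$42.87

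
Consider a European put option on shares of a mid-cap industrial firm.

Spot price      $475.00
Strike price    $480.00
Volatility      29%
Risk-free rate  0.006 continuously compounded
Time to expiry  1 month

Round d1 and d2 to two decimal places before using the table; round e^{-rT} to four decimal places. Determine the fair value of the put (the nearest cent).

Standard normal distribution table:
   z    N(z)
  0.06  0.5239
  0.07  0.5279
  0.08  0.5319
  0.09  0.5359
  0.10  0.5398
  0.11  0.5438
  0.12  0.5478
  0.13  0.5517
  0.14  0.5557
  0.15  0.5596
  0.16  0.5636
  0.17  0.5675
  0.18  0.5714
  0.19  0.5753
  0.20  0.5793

$17.74

σ√T = 0.29 × 0.2887 = 0.0837
d₁ = [ln(475/480) + (0.006 + 0.29²/2)·0.08333] / 0.0837 = [-0.0105 + 0.0040] / 0.0837 = -0.0773 ⇒ -0.08
d₂ = d₁ − σ√T = -0.0773 − 0.0837 = -0.1610 ⇒ -0.16
e^(−rT) = e^(−0.006·0.08333) = 0.9995
P = 480·0.9995·N(0.16) − 475·N(0.08) = 480·0.9995·0.5636 − 475·0.5319 = 270.3927 − 252.6525 = 17.7402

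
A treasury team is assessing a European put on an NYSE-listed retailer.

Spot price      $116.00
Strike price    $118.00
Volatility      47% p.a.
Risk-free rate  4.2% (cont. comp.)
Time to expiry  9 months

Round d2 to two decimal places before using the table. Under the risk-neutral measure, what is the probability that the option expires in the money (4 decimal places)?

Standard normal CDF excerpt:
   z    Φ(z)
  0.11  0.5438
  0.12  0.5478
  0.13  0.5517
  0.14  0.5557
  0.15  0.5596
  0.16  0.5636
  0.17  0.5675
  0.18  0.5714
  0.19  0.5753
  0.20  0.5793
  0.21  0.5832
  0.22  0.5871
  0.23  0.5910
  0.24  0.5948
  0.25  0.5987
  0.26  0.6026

0.5675

T = 0.75;  σ√T = 0.4070
d₁ = [ln(116/118) + (0.042 + 0.47²/2)·0.75] / 0.4070 = [-0.0171 + 0.1143] / 0.4070 = 0.2389 ≈ 0.24
d₂ = d₁ − σ√T = 0.2389 − 0.4070 = -0.1681 ≈ -0.17
Pr(exercise) under Q = N(−d₂) = N(0.17) = 0.5675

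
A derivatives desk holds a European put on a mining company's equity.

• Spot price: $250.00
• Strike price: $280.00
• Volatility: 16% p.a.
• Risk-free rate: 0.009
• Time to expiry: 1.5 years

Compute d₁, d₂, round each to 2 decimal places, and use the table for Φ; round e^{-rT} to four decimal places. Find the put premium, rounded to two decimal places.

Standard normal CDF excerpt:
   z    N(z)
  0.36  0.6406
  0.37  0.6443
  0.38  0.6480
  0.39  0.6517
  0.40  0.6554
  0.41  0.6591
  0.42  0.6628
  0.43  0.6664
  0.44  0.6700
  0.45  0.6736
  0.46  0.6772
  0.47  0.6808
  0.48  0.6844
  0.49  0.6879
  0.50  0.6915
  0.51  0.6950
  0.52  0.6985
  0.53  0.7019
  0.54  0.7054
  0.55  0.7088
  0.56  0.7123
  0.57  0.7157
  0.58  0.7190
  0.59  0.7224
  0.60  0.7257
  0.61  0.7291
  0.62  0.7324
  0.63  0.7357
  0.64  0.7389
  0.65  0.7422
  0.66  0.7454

$36.64

σ√T = 0.16 × 1.2247 = 0.1960
d₁ = [ln(250/280) + (0.009 + 0.16²/2)·1.5] / 0.1960 = [-0.1133 + 0.0327] / 0.1960 = -0.4115 ≈ -0.41
d₂ = d₁ − σ√T = -0.4115 − 0.1960 = -0.6074 ≈ -0.61
exp(−rT) = exp(−0.009·1.5) = 0.9866
N(−d₂) = N(0.61) = 0.7291;  N(−d₁) = N(0.41) = 0.6591
P = 280·0.9866·0.7291 − 250·0.6591 = 201.4124 − 164.7750 = 36.6374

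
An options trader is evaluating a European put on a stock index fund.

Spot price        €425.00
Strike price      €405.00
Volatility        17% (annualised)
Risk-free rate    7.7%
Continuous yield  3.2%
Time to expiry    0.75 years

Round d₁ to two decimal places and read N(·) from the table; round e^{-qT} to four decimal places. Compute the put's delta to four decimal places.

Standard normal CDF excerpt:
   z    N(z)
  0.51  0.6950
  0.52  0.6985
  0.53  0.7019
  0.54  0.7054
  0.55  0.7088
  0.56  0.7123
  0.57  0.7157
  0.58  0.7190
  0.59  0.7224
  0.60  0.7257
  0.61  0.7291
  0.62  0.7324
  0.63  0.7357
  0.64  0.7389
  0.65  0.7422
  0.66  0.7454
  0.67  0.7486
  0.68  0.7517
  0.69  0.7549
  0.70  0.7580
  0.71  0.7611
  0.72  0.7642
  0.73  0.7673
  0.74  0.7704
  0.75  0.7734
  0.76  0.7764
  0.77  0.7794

-0.2580

σ√T = 0.17·√0.75 = 0.1472
d₁ = [ln(425/405) + (0.077 − 0.032 + 0.17²/2)·0.75] / 0.1472 = [0.0482 + 0.0446] / 0.1472 = 0.6303 ≈ 0.63
N(d₁) = N(0.63) = 0.7357
Δ_put = e^(−qT)·(N(d₁) − 1) = 0.9763·(0.7357 − 1) = -0.2580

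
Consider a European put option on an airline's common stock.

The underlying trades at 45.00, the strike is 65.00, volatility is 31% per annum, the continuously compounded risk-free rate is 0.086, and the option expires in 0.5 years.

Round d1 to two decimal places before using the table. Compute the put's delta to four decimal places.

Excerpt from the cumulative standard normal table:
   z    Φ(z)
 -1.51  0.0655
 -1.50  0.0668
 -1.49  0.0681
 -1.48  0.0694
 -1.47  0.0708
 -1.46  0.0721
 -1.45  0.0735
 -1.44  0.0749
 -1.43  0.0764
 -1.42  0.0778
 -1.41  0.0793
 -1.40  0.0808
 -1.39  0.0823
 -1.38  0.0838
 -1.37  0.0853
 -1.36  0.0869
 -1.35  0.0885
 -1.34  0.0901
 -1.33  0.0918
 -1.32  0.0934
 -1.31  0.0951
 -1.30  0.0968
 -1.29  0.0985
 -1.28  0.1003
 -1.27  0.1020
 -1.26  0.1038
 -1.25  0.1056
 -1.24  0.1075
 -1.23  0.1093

-0.9147

T = 0.5;  σ√T = 0.2192
ln(S/K) + (r + σ²/2)T = ln(45/65) + (0.086 + 0.31²/2)·0.5 = -0.3677 + 0.0670 = -0.3007
d₁ = -0.3007 / 0.2192 = -1.3718 ⇒ -1.37
N(d₁) = N(-1.37) = 0.0853
Δ_put = N(d₁) − 1 = 0.0853 − 1 = -0.9147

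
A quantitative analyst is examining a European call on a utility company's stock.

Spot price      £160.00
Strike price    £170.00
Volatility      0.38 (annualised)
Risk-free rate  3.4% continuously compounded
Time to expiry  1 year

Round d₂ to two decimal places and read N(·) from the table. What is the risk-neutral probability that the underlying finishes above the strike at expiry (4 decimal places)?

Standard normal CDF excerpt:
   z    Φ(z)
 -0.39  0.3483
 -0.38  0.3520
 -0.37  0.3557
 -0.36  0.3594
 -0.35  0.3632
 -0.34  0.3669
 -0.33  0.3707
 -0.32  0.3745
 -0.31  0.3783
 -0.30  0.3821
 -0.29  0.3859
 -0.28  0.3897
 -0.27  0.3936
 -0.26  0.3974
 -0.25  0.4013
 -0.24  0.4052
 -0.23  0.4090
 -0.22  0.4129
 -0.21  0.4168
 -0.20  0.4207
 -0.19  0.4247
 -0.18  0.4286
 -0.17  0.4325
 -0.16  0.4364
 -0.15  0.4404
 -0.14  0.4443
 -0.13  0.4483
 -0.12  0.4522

0.3974

T = 1;  σ√T = 0.3800
d₁ = [ln(160/170) + (0.034 + 0.38²/2)·1] / 0.3800 = [-0.0606 + 0.1062] / 0.3800 = 0.1199 ⇒ 0.12
d₂ = d₁ − σ√T = 0.1199 − 0.3800 = -0.2601 ⇒ -0.26
Risk-neutral Pr[S_T > K] = N(d₂) = N(-0.26) = 0.3974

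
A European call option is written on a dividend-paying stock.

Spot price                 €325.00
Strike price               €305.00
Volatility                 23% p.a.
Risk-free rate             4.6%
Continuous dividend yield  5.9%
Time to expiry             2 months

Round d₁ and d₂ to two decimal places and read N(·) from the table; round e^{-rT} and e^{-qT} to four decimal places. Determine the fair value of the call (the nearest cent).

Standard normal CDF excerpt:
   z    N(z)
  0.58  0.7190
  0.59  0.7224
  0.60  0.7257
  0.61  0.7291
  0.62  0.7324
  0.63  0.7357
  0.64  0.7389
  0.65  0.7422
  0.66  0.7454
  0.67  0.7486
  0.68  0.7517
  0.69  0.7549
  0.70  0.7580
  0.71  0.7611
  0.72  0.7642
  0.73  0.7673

€23.25

T = 0.1667;  σ√T = 0.0939
ln(S/K) + (r − q + σ²/2)T = ln(325/305) + (0.046 − 0.059 + 0.23²/2)·0.1667 = 0.0635 + 0.0022 = 0.0658
d₁ = 0.0658 / 0.0939 = 0.7003 → 0.70
d₂ = d₁ − σ√T = 0.7003 − 0.0939 = 0.6064 → 0.61
exp(−qT) = exp(−0.059·0.1667) = 0.9902;  exp(−rT) = exp(−0.046·0.1667) = 0.9924
C = 325·0.9902·N(0.70) − 305·0.9924·N(0.61) = 325·0.9902·0.7580 − 305·0.9924·0.7291 = 243.9358 − 220.6854 = 23.2503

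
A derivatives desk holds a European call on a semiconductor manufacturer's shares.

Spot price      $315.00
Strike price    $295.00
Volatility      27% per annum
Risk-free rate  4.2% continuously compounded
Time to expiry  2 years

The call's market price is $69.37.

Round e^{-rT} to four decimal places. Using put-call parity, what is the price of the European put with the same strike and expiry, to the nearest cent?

exp(−rT) = exp(−0.042·2) = 0.9194
Put-call parity: C − P = S − K·e^(−rT) = 315 − 295·0.9194 = 315 − 271.2230 = 43.7770
P = C − (C − P) = 69.37 − (43.7770) = 25.5930

$25.59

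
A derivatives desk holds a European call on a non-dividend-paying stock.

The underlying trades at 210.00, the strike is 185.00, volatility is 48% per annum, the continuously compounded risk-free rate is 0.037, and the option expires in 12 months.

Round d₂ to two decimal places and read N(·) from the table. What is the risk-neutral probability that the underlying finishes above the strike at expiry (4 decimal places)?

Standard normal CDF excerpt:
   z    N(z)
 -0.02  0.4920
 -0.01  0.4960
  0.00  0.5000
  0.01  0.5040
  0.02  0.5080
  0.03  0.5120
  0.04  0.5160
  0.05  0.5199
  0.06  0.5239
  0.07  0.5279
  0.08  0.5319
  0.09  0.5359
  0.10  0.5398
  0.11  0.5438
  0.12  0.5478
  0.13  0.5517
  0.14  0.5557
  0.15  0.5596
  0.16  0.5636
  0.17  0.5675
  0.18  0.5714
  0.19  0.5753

0.5398

σ√T = 0.48·√1 = 0.4800
d₁ = [ln(210/185) + (0.037 + 0.48²/2)·1] / 0.4800 = [0.1268 + 0.1522] / 0.4800 = 0.5811 → 0.58
d₂ = d₁ − σ√T = 0.5811 − 0.4800 = 0.1011 → 0.10
Risk-neutral Pr[S_T > K] = N(d₂) = N(0.10) = 0.5398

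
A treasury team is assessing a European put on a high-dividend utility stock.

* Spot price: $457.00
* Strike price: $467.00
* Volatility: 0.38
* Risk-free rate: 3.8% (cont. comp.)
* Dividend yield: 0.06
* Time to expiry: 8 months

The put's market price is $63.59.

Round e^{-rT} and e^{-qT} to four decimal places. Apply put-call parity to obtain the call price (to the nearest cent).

e^(−qT) = e^(−0.06·0.6667) = 0.9608;  e^(−rT) = e^(−0.038·0.6667) = 0.9750
Put-call parity: C − P = S·e^(−qT) − K·e^(−rT) = 457·0.9608 − 467·0.9750 = 439.0856 − 455.3250 = -16.2394
C = P + (C − P) = 63.59 + (-16.2394) = 47.3506

$47.35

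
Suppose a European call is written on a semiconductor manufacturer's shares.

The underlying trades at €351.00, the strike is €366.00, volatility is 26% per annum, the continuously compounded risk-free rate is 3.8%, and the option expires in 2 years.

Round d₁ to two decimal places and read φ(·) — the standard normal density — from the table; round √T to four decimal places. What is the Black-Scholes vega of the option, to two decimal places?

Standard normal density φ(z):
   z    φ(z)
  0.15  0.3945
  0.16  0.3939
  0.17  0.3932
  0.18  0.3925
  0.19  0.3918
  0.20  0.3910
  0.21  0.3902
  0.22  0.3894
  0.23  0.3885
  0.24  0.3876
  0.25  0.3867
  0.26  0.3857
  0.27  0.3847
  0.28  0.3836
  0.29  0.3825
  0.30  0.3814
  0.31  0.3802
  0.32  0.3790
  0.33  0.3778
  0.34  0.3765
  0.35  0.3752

190.41

T = 2;  σ√T = 0.3677
ln(S/K) + (r + σ²/2)T = ln(351/366) + (0.038 + 0.26²/2)·2 = -0.0418 + 0.1436 = 0.1018
d₁ = 0.1018 / 0.3677 = 0.2767 which rounds to 0.28
√T = √2 = 1.4142
φ(d₁) = φ(0.28) = 0.3836
vega = S·φ(d₁)·√T = 351·0.3836·1.4142 = 190.4130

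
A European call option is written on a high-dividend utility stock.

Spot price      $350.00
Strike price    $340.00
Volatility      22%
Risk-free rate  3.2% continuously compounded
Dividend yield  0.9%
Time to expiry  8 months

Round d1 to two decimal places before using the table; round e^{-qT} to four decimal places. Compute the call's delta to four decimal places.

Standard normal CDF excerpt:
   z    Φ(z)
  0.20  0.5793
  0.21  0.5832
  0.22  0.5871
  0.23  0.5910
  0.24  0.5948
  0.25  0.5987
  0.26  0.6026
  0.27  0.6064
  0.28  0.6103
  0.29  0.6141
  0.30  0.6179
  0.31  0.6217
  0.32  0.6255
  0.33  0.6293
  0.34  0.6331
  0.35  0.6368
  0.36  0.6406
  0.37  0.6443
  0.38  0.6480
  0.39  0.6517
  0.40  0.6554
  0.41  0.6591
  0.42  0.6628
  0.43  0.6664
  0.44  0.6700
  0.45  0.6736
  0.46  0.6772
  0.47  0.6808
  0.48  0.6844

0.6293

T = 0.6667;  σ√T = 0.1796
d₁ = [ln(350/340) + (0.032 − 0.009 + ½·0.22²)·0.6667] / (σ√T) = (0.0290 + 0.0315) / 0.1796 = 0.3365 which rounds to 0.34
N(d₁) = N(0.34) = 0.6331
Δ_call = e^(−qT)·N(d₁) = 0.9940·0.6331 = 0.6293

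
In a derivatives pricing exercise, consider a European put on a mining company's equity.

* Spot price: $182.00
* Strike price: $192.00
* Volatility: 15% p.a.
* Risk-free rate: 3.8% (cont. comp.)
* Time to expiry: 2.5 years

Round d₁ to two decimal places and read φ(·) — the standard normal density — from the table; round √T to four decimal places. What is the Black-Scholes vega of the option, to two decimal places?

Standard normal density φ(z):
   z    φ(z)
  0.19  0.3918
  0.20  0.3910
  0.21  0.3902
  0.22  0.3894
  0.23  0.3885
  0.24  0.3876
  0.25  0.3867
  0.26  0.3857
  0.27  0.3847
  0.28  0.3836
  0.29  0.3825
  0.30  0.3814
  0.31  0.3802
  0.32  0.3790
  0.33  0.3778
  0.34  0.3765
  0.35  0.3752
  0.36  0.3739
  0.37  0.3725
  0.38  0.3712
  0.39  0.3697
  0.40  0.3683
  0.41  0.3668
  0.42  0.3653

110.07

σ√T = 0.15·√2.5 = 0.2372
d₁ = [ln(182/192) + (0.038 + ½·0.15²)·2.5] / (σ√T) = (-0.0535 + 0.1231) / 0.2372 = 0.2936 ≈ 0.29
√T = √2.5 = 1.5811
φ(d₁) = φ(0.29) = 0.3825
vega = S·φ(d₁)·√T = 182·0.3825·1.5811 = 110.0683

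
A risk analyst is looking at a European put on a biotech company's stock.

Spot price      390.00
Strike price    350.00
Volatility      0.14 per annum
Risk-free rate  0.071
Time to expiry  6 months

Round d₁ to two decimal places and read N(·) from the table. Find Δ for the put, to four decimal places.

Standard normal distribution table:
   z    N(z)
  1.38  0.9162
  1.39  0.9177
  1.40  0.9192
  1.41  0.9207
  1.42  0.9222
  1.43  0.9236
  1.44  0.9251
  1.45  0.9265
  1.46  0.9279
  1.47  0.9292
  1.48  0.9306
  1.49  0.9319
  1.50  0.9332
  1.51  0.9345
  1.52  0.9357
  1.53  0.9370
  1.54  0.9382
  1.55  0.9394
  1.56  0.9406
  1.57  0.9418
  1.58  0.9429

σ√T = 0.14·√0.5 = 0.0990
d₁ = [ln(390/350) + (0.071 + ½·0.14²)·0.5] / (σ√T) = (0.1082 + 0.0404) / 0.0990 = 1.5012 ⇒ 1.50
N(d₁) = N(1.50) = 0.9332
Δ_put = N(d₁) − 1 = 0.9332 − 1 = -0.0668

-0.0668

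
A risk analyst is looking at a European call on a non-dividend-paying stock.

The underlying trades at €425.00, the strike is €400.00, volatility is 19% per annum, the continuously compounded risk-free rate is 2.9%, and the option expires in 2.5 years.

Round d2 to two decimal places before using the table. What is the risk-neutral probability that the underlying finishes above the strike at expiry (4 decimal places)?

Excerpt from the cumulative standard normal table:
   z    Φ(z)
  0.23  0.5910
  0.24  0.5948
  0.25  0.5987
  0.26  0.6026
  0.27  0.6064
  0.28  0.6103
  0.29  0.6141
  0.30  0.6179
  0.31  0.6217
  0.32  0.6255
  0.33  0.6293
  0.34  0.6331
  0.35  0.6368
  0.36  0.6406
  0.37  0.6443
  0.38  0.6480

σ√T = 0.19·√2.5 = 0.3004
d₁ = [ln(425/400) + (0.029 + ½·0.19²)·2.5] / (σ√T) = (0.0606 + 0.1176) / 0.3004 = 0.5933 which rounds to 0.59
d₂ = 0.5933 − 0.3004 = 0.2929 which rounds to 0.29
Risk-neutral Pr[S_T > K] = N(d₂) = N(0.29) = 0.6141

0.6141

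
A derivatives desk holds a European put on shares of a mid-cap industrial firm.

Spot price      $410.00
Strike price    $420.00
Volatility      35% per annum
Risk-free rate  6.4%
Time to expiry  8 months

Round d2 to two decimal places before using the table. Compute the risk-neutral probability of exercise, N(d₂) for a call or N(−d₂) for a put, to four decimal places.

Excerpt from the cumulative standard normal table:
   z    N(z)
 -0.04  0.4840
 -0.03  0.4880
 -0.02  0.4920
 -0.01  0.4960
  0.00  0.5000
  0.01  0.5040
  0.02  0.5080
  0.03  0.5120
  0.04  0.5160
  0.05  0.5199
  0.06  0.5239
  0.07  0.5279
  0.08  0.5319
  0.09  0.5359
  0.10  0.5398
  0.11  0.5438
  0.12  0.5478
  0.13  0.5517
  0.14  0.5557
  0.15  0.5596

0.5319

T = 0.6667;  σ√T = 0.2858
d₁ = [ln(410/420) + (0.064 + ½·0.35²)·0.6667] / (σ√T) = (-0.0241 + 0.0835) / 0.2858 = 0.2079 which rounds to 0.21
d₂ = 0.2079 − 0.2858 = -0.0779 which rounds to -0.08
Pr(exercise) under Q = N(−d₂) = N(0.08) = 0.5319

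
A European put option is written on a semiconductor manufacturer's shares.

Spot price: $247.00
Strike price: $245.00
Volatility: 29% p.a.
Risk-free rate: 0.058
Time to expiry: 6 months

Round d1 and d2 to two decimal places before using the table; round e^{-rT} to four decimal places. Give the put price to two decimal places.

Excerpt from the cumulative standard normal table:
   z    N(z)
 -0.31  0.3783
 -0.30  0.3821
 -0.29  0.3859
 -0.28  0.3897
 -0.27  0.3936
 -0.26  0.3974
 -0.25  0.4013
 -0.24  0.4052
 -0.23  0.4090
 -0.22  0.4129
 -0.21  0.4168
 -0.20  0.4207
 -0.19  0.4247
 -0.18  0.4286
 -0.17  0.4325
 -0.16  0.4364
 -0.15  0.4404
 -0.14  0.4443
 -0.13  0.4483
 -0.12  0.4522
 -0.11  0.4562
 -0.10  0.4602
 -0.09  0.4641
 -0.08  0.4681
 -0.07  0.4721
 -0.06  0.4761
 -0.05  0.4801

σ√T = 0.29 × 0.7071 = 0.2051
d₁ = [ln(247/245) + (0.058 + ½·0.29²)·0.5] / (σ√T) = (0.0081 + 0.0500) / 0.2051 = 0.2836 ≈ 0.28
d₂ = 0.2836 − 0.2051 = 0.0785 ≈ 0.08
e^(−rT) = e^(−0.058·0.5) = 0.9714
N(−d₂) = N(-0.08) = 0.4681;  N(−d₁) = N(-0.28) = 0.3897
P = 245·0.9714·0.4681 − 247·0.3897 = 111.4045 − 96.2559 = 15.1486

$15.15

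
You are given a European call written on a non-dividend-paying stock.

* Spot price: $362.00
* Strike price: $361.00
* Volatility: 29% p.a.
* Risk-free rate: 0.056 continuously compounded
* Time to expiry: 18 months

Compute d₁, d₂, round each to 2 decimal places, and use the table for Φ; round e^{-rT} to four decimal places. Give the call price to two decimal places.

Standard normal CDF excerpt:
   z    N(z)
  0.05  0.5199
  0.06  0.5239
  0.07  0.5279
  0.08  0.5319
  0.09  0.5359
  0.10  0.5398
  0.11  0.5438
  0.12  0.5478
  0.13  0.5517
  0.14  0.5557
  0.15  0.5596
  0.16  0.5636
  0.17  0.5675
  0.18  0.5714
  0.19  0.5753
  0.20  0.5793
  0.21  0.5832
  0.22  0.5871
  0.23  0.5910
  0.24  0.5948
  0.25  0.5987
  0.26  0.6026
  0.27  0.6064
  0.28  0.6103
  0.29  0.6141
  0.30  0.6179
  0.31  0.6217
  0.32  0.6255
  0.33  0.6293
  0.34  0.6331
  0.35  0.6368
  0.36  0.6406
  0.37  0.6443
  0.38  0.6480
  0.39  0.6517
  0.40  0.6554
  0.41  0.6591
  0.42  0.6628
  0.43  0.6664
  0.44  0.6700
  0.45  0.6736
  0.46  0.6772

$64.72

T = 1.5;  σ√T = 0.3552
d₁ = [ln(362/361) + (0.056 + ½·0.29²)·1.5] / (σ√T) = (0.0028 + 0.1471) / 0.3552 = 0.4219 which rounds to 0.42
d₂ = 0.4219 − 0.3552 = 0.0667 which rounds to 0.07
e^(−rT) = e^(−0.056·1.5) = 0.9194
N(d₁) = N(0.42) = 0.6628;  N(d₂) = N(0.07) = 0.5279
C = 362·0.6628 − 361·0.9194·0.5279 = 239.9336 − 175.2118 = 64.7218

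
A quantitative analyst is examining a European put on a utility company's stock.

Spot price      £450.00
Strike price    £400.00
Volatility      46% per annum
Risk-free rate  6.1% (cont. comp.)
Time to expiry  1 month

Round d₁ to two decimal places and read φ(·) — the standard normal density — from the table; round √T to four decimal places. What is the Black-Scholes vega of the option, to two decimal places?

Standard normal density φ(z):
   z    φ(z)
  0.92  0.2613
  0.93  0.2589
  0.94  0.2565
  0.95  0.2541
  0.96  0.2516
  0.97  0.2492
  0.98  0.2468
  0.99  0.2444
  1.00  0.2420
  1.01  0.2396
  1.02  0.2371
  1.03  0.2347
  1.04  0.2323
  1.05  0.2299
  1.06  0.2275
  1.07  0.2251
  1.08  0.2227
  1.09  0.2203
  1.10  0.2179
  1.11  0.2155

31.75

σ√T = 0.46·√0.08333 = 0.1328
ln(S/K) + (r + σ²/2)T = ln(450/400) + (0.061 + 0.46²/2)·0.08333 = 0.1178 + 0.0139 = 0.1317
d₁ = 0.1317 / 0.1328 = 0.9917 which rounds to 0.99
√T = √0.08333 = 0.2887
φ(d₁) = φ(0.99) = 0.2444
vega = S·φ(d₁)·√T = 450·0.2444·0.2887 = 31.7512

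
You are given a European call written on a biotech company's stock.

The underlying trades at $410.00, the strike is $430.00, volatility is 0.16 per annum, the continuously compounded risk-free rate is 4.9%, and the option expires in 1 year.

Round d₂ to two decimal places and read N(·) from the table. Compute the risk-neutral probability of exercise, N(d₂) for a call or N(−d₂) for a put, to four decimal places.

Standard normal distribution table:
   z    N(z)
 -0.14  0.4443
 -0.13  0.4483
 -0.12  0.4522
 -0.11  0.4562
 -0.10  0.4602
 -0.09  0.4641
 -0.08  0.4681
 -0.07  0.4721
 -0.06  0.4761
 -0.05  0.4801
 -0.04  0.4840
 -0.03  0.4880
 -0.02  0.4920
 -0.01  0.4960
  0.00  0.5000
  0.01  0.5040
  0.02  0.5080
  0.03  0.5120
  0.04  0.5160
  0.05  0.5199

0.4721

σ√T = 0.16·√1 = 0.1600
ln(S/K) + (r + σ²/2)T = ln(410/430) + (0.049 + 0.16²/2)·1 = -0.0476 + 0.0618 = 0.0142
d₁ = 0.0142 / 0.1600 = 0.0886 ≈ 0.09
d₂ = d₁ − σ√T = 0.0886 − 0.1600 = -0.0714 ≈ -0.07
Pr(exercise) under Q = N(d₂) = 0.4721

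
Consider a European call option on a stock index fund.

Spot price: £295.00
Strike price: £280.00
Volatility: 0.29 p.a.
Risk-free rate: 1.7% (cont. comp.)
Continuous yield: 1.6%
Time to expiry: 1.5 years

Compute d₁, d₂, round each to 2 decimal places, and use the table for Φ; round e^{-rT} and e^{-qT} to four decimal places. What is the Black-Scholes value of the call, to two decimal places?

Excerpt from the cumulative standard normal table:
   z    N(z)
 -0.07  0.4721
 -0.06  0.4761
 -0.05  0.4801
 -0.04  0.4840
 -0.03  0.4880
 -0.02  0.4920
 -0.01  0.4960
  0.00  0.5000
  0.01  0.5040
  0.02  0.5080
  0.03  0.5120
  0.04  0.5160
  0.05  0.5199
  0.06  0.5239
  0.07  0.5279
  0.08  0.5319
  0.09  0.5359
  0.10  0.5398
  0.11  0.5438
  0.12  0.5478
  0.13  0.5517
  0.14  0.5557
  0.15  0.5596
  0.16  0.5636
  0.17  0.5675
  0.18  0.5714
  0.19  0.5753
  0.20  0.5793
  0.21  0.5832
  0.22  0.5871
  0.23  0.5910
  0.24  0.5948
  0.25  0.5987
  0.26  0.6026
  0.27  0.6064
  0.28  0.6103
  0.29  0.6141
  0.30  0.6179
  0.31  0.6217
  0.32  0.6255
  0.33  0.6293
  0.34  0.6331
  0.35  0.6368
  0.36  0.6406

£48.05

T = 1.5;  σ√T = 0.3552
d₁ = [ln(295/280) + (0.017 − 0.016 + ½·0.29²)·1.5] / (σ√T) = (0.0522 + 0.0646) / 0.3552 = 0.3287 → 0.33
d₂ = 0.3287 − 0.3552 = -0.0264 → -0.03
exp(−qT) = exp(−0.016·1.5) = 0.9763;  exp(−rT) = exp(−0.017·1.5) = 0.9748
N(d₁) = N(0.33) = 0.6293;  N(d₂) = N(-0.03) = 0.4880
C = 295·0.9763·0.6293 − 280·0.9748·0.4880 = 181.2437 − 133.1967 = 48.0471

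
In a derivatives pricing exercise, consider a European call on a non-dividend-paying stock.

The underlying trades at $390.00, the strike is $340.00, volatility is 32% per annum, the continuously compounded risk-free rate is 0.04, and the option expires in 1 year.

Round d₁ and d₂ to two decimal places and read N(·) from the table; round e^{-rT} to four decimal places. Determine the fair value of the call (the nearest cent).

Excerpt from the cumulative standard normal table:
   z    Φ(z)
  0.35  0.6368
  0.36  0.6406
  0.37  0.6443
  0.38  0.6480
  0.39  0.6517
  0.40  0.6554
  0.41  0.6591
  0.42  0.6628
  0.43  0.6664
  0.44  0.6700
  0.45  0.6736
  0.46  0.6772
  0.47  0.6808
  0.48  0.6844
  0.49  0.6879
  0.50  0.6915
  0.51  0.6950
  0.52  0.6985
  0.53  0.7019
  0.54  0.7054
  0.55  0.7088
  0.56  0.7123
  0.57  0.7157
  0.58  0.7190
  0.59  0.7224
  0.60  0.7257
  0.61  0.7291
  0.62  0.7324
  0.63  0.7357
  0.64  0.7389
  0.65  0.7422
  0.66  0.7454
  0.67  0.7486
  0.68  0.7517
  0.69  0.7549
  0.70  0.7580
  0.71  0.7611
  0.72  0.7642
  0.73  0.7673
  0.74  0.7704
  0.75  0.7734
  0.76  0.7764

T = 1;  σ√T = 0.3200
d₁ = [ln(390/340) + (0.04 + 0.32²/2)·1] / 0.3200 = [0.1372 + 0.0912] / 0.3200 = 0.7138 → 0.71
d₂ = d₁ − σ√T = 0.7138 − 0.3200 = 0.3938 → 0.39
exp(−rT) = exp(−0.04·1) = 0.9608
N(d₁) = N(0.71) = 0.7611;  N(d₂) = N(0.39) = 0.6517
C = 390·0.7611 − 340·0.9608·0.6517 = 296.8290 − 212.8921 = 83.9369

$83.94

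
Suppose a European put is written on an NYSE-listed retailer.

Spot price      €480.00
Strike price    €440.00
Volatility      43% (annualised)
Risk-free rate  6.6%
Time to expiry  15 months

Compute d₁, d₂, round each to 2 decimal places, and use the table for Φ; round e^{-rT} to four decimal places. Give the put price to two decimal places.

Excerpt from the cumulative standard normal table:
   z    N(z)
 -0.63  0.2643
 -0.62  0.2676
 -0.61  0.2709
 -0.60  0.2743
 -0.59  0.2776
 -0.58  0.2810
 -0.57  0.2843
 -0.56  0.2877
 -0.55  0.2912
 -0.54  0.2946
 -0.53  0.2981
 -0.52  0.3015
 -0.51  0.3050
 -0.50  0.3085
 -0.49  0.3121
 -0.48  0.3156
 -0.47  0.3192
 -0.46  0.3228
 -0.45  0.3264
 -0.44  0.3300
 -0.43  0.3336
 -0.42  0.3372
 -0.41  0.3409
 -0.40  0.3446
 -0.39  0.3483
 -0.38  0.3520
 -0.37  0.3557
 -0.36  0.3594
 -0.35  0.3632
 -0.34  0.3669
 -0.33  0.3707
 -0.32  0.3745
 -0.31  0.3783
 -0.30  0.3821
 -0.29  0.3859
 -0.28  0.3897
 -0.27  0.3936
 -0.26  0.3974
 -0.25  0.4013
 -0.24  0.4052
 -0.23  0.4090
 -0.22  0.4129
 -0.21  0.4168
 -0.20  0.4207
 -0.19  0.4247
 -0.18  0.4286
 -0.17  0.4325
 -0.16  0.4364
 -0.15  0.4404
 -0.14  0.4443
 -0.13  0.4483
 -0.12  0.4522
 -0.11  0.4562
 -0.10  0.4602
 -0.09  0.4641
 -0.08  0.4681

T = 1.25;  σ√T = 0.4808
ln(S/K) + (r + σ²/2)T = ln(480/440) + (0.066 + 0.43²/2)·1.25 = 0.0870 + 0.1981 = 0.2851
d₁ = 0.2851 / 0.4808 = 0.5930 ⇒ 0.59
d₂ = d₁ − σ√T = 0.5930 − 0.4808 = 0.1122 ⇒ 0.11
exp(−rT) = exp(−0.066·1.25) = 0.9208
P = 440·0.9208·N(-0.11) − 480·N(-0.59) = 440·0.9208·0.4562 − 480·0.2776 = 184.8303 − 133.2480 = 51.5823

€51.58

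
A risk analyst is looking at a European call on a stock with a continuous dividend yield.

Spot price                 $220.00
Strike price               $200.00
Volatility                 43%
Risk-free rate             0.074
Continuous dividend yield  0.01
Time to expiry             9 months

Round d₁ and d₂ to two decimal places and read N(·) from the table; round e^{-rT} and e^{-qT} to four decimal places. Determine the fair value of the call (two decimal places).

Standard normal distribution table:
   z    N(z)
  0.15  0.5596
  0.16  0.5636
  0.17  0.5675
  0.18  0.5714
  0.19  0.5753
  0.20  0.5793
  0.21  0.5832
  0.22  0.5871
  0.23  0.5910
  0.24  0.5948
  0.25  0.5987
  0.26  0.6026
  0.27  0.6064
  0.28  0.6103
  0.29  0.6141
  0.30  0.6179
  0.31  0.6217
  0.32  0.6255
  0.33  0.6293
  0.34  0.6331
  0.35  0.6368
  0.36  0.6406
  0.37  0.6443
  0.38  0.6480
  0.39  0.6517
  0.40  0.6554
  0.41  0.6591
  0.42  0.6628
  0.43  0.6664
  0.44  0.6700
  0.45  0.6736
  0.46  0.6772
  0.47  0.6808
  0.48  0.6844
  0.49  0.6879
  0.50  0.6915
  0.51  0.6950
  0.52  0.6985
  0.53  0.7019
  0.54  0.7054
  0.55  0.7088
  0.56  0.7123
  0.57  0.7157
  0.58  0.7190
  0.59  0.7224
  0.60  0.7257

T = 0.75;  σ√T = 0.3724
d₁ = [ln(220/200) + (0.074 − 0.01 + 0.43²/2)·0.75] / 0.3724 = [0.0953 + 0.1173] / 0.3724 = 0.5710 ≈ 0.57
d₂ = d₁ − σ√T = 0.5710 − 0.3724 = 0.1986 ≈ 0.20
e^(−qT) = e^(−0.01·0.75) = 0.9925;  e^(−rT) = e^(−0.074·0.75) = 0.9460
N(d₁) = N(0.57) = 0.7157;  N(d₂) = N(0.20) = 0.5793
C = 220·0.9925·0.7157 − 200·0.9460·0.5793 = 156.2731 − 109.6036 = 46.6695

$46.67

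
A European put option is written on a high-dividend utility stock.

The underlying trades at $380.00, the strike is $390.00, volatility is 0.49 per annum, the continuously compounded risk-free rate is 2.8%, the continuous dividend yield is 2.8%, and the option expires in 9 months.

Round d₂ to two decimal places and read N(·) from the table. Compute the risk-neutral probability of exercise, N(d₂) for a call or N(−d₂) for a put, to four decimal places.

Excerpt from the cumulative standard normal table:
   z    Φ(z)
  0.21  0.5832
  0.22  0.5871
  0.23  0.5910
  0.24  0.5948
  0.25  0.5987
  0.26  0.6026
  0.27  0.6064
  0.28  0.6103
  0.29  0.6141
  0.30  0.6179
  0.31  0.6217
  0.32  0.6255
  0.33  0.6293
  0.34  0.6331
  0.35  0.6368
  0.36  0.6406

0.6064

T = 0.75;  σ√T = 0.4244
d₁ = [ln(380/390) + (0.028 − 0.028 + ½·0.49²)·0.75] / (σ√T) = (-0.0260 + 0.0900) / 0.4244 = 0.1510 → 0.15
d₂ = 0.1510 − 0.4244 = -0.2734 → -0.27
Pr(exercise) under Q = N(−d₂) = N(0.27) = 0.6064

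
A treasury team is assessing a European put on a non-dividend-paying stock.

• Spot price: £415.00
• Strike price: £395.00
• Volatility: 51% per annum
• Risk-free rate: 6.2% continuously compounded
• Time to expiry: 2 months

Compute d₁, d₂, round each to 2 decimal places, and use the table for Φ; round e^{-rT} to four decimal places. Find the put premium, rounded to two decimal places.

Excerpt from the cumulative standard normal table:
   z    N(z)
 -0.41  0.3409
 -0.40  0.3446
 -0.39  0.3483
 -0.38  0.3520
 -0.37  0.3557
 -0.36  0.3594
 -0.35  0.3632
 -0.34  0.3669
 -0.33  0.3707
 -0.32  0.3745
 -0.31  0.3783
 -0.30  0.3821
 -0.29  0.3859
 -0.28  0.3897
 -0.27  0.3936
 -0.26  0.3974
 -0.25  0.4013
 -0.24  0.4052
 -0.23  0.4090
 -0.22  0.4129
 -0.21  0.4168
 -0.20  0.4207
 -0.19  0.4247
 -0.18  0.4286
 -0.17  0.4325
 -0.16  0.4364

T = 0.1667;  σ√T = 0.2082
d₁ = [ln(415/395) + (0.062 + ½·0.51²)·0.1667] / (σ√T) = (0.0494 + 0.0320) / 0.2082 = 0.3910 → 0.39
d₂ = 0.3910 − 0.2082 = 0.1828 → 0.18
e^(−rT) = e^(−0.062·0.1667) = 0.9897
N(−d₂) = N(-0.18) = 0.4286;  N(−d₁) = N(-0.39) = 0.3483
P = 395·0.9897·0.4286 − 415·0.3483 = 167.5532 − 144.5445 = 23.0087

£23.01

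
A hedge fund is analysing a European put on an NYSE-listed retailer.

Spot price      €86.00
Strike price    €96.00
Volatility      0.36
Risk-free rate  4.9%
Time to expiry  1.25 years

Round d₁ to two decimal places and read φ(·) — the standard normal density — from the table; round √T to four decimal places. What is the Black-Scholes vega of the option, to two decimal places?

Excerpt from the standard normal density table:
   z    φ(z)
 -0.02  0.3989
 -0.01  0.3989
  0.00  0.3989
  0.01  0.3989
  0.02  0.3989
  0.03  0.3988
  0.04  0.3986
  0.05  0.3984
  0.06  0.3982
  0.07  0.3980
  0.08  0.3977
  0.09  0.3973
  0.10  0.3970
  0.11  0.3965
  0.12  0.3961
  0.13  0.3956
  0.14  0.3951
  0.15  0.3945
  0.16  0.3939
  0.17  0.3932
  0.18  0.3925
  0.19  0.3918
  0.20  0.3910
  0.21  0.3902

σ√T = 0.36·√1.25 = 0.4025
d₁ = [ln(86/96) + (0.049 + ½·0.36²)·1.25] / (σ√T) = (-0.1100 + 0.1422) / 0.4025 = 0.0801 → 0.08
√T = √1.25 = 1.1180
φ(d₁) = φ(0.08) = 0.3977
vega = S·φ(d₁)·√T = 86·0.3977·1.1180 = 38.2381

38.24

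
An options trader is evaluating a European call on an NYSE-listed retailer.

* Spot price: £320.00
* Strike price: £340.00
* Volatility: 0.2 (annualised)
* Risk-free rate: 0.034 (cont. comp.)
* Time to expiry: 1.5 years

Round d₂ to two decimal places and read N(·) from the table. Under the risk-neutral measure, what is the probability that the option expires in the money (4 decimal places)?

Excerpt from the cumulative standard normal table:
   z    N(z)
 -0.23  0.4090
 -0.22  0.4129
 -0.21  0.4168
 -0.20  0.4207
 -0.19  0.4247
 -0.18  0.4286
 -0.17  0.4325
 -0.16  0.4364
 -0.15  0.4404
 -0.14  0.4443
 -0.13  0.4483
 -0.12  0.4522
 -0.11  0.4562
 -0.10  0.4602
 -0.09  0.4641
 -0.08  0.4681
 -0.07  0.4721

0.4364

σ√T = 0.2·√1.5 = 0.2449
ln(S/K) + (r + σ²/2)T = ln(320/340) + (0.034 + 0.2²/2)·1.5 = -0.0606 + 0.0810 = 0.0204
d₁ = 0.0204 / 0.2449 = 0.0832 ⇒ 0.08
d₂ = d₁ − σ√T = 0.0832 − 0.2449 = -0.1618 ⇒ -0.16
Risk-neutral Pr[S_T > K] = N(d₂) = N(-0.16) = 0.4364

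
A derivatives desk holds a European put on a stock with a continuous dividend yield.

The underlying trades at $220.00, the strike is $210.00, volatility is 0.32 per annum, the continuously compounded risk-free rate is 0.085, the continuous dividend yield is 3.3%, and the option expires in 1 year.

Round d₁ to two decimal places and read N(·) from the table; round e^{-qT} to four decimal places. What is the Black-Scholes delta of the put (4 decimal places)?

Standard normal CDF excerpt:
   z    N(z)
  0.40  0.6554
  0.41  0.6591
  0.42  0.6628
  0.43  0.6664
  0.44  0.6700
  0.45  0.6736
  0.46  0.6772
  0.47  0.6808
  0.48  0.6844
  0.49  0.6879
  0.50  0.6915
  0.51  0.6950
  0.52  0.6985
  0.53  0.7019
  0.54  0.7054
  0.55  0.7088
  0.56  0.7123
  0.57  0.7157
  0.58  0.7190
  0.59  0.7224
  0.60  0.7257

-0.3088

T = 1;  σ√T = 0.3200
ln(S/K) + (r − q + σ²/2)T = ln(220/210) + (0.085 − 0.033 + 0.32²/2)·1 = 0.0465 + 0.1032 = 0.1497
d₁ = 0.1497 / 0.3200 = 0.4679 ≈ 0.47
N(d₁) = N(0.47) = 0.6808
Δ_put = e^(−qT)·(N(d₁) − 1) = 0.9675·(0.6808 − 1) = -0.3088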